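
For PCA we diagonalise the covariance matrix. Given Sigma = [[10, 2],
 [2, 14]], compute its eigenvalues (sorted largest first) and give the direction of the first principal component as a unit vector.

Step 1 — characteristic polynomial of 2×2 Sigma:
  det(Sigma - λI) = λ² - trace · λ + det = 0.
  trace = 10 + 14 = 24, det = 10·14 - (2)² = 136.
Step 2 — discriminant:
  Δ = trace² - 4·det = 576 - 544 = 32.
Step 3 — eigenvalues:
  λ = (trace ± √Δ)/2 = (24 ± 5.6569)/2,
  λ_1 = 14.8284,  λ_2 = 9.1716.

Step 4 — unit eigenvector for λ_1: solve (Sigma - λ_1 I)v = 0. First row:
  (10 - 14.8284)·v_x + (2)·v_y = 0, i.e. (-4.8284)·v_x + (2)·v_y = 0,
  so v ∝ (b, λ_1 - a) = (2, 4.8284) = u.
  ||u|| = √((2)² + (4.8284)²) = √(27.3137) ≈ 5.2263,
  v_1 = u/||u|| ≈ (0.3827, 0.9239) (||v_1|| = 1).

λ_1 = 14.8284,  λ_2 = 9.1716;  v_1 ≈ (0.3827, 0.9239)


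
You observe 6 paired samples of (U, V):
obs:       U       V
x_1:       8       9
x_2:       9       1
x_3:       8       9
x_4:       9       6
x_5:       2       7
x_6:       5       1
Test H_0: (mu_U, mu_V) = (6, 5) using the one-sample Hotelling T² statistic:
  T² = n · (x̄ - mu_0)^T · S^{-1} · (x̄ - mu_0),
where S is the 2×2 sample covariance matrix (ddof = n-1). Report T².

Step 1 — sample mean vector:
  mean(U) = (8 + 9 + 8 + 9 + 2 + 5) / 6 = 41/6 = 6.8333
  mean(V) = (9 + 1 + 9 + 6 + 7 + 1) / 6 = 33/6 = 5.5
  x̄ = (6.8333, 5.5),  deviation x̄ - mu_0 = (6.8333, 5.5) - (6, 5) = (0.8333, 0.5).

Step 2 — sample covariance matrix, S[i,j] = (1/(n-1)) · Σ_k (x_{k,i} - mean_i) · (x_{k,j} - mean_j), divisor n-1 = 5:
  S[U,U] = ((1.1667)·(1.1667) + (2.1667)·(2.1667) + (1.1667)·(1.1667) + (2.1667)·(2.1667) + (-4.8333)·(-4.8333) + (-1.8333)·(-1.8333)) / 5 = 38.8333/5 = 7.7667
  S[U,V] = ((1.1667)·(3.5) + (2.1667)·(-4.5) + (1.1667)·(3.5) + (2.1667)·(0.5) + (-4.8333)·(1.5) + (-1.8333)·(-4.5)) / 5 = 0.5/5 = 0.1
  S[V,V] = ((3.5)·(3.5) + (-4.5)·(-4.5) + (3.5)·(3.5) + (0.5)·(0.5) + (1.5)·(1.5) + (-4.5)·(-4.5)) / 5 = 67.5/5 = 13.5
  S = [[7.7667, 0.1],
 [0.1, 13.5]].

Step 3 — invert S. det(S) = 7.7667·13.5 - (0.1)² = 104.84.
  S^{-1} = (1/det) · [[d, -b], [-b, a]] = [[0.1288, -0.001],
 [-0.001, 0.0741]].

Step 4 — quadratic form (x̄ - mu_0)^T · S^{-1} · (x̄ - mu_0):
  S^{-1} · (x̄ - mu_0) = (0.1068, 0.0362),
  (x̄ - mu_0)^T · [...] = (0.8333)·(0.1068) + (0.5)·(0.0362) = 0.1071.

Step 5 — scale by n: T² = 6 · 0.1071 = 0.6429.

T² ≈ 0.6429


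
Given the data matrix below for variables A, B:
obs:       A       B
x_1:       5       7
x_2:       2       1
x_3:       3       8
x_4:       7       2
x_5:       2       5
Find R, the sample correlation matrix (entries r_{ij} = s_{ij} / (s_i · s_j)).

Step 1 — column means:
  mean(A) = (5 + 2 + 3 + 7 + 2) / 5 = 19/5 = 3.8
  mean(B) = (7 + 1 + 8 + 2 + 5) / 5 = 23/5 = 4.6

Step 2 — sample variances and covariances s[i,j] = (1/(n-1)) · Σ_k (x_{k,i} - mean_i) · (x_{k,j} - mean_j), with n-1 = 4:
  s[A,A] = ((1.2)·(1.2) + (-1.8)·(-1.8) + (-0.8)·(-0.8) + (3.2)·(3.2) + (-1.8)·(-1.8)) / 4 = 18.8/4 = 4.7
  s[A,B] = ((1.2)·(2.4) + (-1.8)·(-3.6) + (-0.8)·(3.4) + (3.2)·(-2.6) + (-1.8)·(0.4)) / 4 = -2.4/4 = -0.6
  s[B,B] = ((2.4)·(2.4) + (-3.6)·(-3.6) + (3.4)·(3.4) + (-2.6)·(-2.6) + (0.4)·(0.4)) / 4 = 37.2/4 = 9.3
  Sample standard deviations s_i = √(s[i,i]):
  s(A) = √(4.7) = 2.1679
  s(B) = √(9.3) = 3.0496

Step 3 — r_{ij} = s_{ij} / (s_i · s_j):
  r[A,A] = 1 (diagonal).
  r[A,B] = -0.6 / (2.1679 · 3.0496) = -0.6 / 6.6114 = -0.0908
  r[B,B] = 1 (diagonal).

R is symmetric with unit diagonal. Assembling:

R = [[1, -0.0908],
 [-0.0908, 1]]


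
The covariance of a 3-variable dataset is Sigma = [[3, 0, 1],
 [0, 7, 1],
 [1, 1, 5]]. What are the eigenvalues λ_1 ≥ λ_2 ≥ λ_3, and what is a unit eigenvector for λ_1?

Step 1 — characteristic polynomial p(λ) = det(λI - Sigma) = λ³ - tr·λ² + c_1·λ - det, where tr = trace, c_1 = sum of the principal 2×2 minors, det = det(Sigma):
  tr = 3 + 7 + 5 = 15,
  c_1 = (3·7 - (0)²) + (3·5 - (1)²) + (7·5 - (1)²) = 21 + 14 + 34 = 69,
  det = 3·(7·5 - (1)²) - (0)·((0)·5 - (1)·(1)) + (1)·((0)·(1) - 7·(1)) = 3·(34) - (0)·(-1) + (1)·(-7) = 95.
  So p(λ) = λ³ - 15λ² + 69λ - 95.
Step 2 — look for an integer root (rational root theorem: any rational root is an integer divisor of 95). Testing λ = 5:
  p(5) = 125 - 375 + 345 - 95 = 0  ✓
  Dividing out (λ - 5): p(λ) = (λ - 5)(λ² - 10λ + 19).
Step 3 — remaining eigenvalues from the quadratic λ² - 10λ + 19 = 0:
  Δ = 10² - 4·19 = 100 - 76 = 24,  λ = (10 ± √24)/2 = (10 ± 4.899)/2 ≈ 7.4495 or 2.5505.
  Sorted: λ_1 = 7.4495,  λ_2 = 5,  λ_3 = 2.5505  (check: sum = 15 = tr ✓).

Step 4 — unit eigenvector for λ_1 ≈ 7.4495: v spans the null space of (Sigma - λ_1 I), whose rows are
  r_1 = (-4.4495, 0, 1),  r_2 = (0, -0.4495, 1),  r_3 = (1, 1, -2.4495).
  v is orthogonal to every row, so take v ∝ r_1 × r_2 = ((0)·(1) - (1)·(-0.4495), (1)·(0) - (-4.4495)·(1), (-4.4495)·(-0.4495) - (0)·(0)) ≈ (0.4495, 4.4495, 2).
  Let u = (0.4495, 4.4495, 2).
  ||u|| = √((0.4495)² + (4.4495)² + (2)²) = √(24) ≈ 4.899,  v_1 = u/||u|| ≈ (0.0918, 0.9082, 0.4082) (||v_1|| = 1).

λ_1 = 7.4495,  λ_2 = 5,  λ_3 = 2.5505;  v_1 ≈ (0.0918, 0.9082, 0.4082)


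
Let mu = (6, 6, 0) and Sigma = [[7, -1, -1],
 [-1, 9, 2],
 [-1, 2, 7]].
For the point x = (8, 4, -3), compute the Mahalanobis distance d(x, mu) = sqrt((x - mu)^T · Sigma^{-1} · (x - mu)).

Step 1 — centre the observation: (x - mu) = (2, -2, -3).

Step 2 — invert Sigma (cofactor / det for 3×3, or solve directly):
  Sigma^{-1} = [[0.1471, 0.0125, 0.0175],
 [0.0125, 0.1197, -0.0324],
 [0.0175, -0.0324, 0.1546]].

Step 3 — form the quadratic (x - mu)^T · Sigma^{-1} · (x - mu):
  Sigma^{-1} · (x - mu) = (0.217, -0.1172, -0.3641).
  (x - mu)^T · [Sigma^{-1} · (x - mu)] = (2)·(0.217) + (-2)·(-0.1172) + (-3)·(-0.3641) = 1.7606.

Step 4 — take square root: d = √(1.7606) ≈ 1.3269.

d(x, mu) = √(1.7606) ≈ 1.3269


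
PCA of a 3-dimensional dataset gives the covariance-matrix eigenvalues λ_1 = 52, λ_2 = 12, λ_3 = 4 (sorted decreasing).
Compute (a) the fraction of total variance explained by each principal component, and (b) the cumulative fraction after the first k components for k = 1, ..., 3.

Step 1 — total variance = trace(Sigma) = Σ λ_i = 52 + 12 + 4 = 68.

Step 2 — fraction explained by component i = λ_i / Σ λ:
  PC1: 52/68 = 0.7647
  PC2: 12/68 = 0.1765
  PC3: 4/68 = 0.0588

Step 3 — cumulative fraction after k components = (λ_1 + ... + λ_k) / Σ λ:
  k = 1: 52/68 = 0.7647
  k = 2: (52 + 12)/68 = 64/68 = 0.9412
  k = 3: (52 + 12 + 4)/68 = 68/68 = 1

Summary (fraction, with percent):

explained: PC1 0.7647 (76.47%), PC2 0.1765 (17.65%), PC3 0.0588 (5.88%);  cumulative: 0.7647, 0.9412, 1


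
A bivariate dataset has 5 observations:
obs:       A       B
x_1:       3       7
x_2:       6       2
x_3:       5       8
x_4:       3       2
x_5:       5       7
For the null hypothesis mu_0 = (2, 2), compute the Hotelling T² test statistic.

Step 1 — sample mean vector:
  mean(A) = (3 + 6 + 5 + 3 + 5) / 5 = 22/5 = 4.4
  mean(B) = (7 + 2 + 8 + 2 + 7) / 5 = 26/5 = 5.2
  x̄ = (4.4, 5.2),  deviation x̄ - mu_0 = (4.4, 5.2) - (2, 2) = (2.4, 3.2).

Step 2 — sample covariance matrix, S[i,j] = (1/(n-1)) · Σ_k (x_{k,i} - mean_i) · (x_{k,j} - mean_j), divisor n-1 = 4:
  S[A,A] = ((-1.4)·(-1.4) + (1.6)·(1.6) + (0.6)·(0.6) + (-1.4)·(-1.4) + (0.6)·(0.6)) / 4 = 7.2/4 = 1.8
  S[A,B] = ((-1.4)·(1.8) + (1.6)·(-3.2) + (0.6)·(2.8) + (-1.4)·(-3.2) + (0.6)·(1.8)) / 4 = -0.4/4 = -0.1
  S[B,B] = ((1.8)·(1.8) + (-3.2)·(-3.2) + (2.8)·(2.8) + (-3.2)·(-3.2) + (1.8)·(1.8)) / 4 = 34.8/4 = 8.7
  S = [[1.8, -0.1],
 [-0.1, 8.7]].

Step 3 — invert S. det(S) = 1.8·8.7 - (-0.1)² = 15.65.
  S^{-1} = (1/det) · [[d, -b], [-b, a]] = [[0.5559, 0.0064],
 [0.0064, 0.115]].

Step 4 — quadratic form (x̄ - mu_0)^T · S^{-1} · (x̄ - mu_0):
  S^{-1} · (x̄ - mu_0) = (1.3546, 0.3834),
  (x̄ - mu_0)^T · [...] = (2.4)·(1.3546) + (3.2)·(0.3834) = 4.478.

Step 5 — scale by n: T² = 5 · 4.478 = 22.3898.

T² ≈ 22.3898


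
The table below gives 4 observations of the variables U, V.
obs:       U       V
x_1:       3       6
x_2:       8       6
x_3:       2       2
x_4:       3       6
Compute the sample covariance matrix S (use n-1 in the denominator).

Step 1 — column means:
  mean(U) = (3 + 8 + 2 + 3) / 4 = 16/4 = 4
  mean(V) = (6 + 6 + 2 + 6) / 4 = 20/4 = 5

Step 2 — sample covariance S[i,j] = (1/(n-1)) · Σ_k (x_{k,i} - mean_i) · (x_{k,j} - mean_j), with n-1 = 3.
  S[U,U] = ((-1)·(-1) + (4)·(4) + (-2)·(-2) + (-1)·(-1)) / 3 = 22/3 = 7.3333
  S[U,V] = ((-1)·(1) + (4)·(1) + (-2)·(-3) + (-1)·(1)) / 3 = 8/3 = 2.6667
  S[V,V] = ((1)·(1) + (1)·(1) + (-3)·(-3) + (1)·(1)) / 3 = 12/3 = 4

S is symmetric (S[j,i] = S[i,j]). Assembling:

S = [[7.3333, 2.6667],
 [2.6667, 4]]


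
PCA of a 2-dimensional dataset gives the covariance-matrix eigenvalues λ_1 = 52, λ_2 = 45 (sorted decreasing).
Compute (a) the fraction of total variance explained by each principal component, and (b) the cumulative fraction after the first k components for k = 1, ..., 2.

Step 1 — total variance = trace(Sigma) = Σ λ_i = 52 + 45 = 97.

Step 2 — fraction explained by component i = λ_i / Σ λ:
  PC1: 52/97 = 0.5361
  PC2: 45/97 = 0.4639

Step 3 — cumulative fraction after k components = (λ_1 + ... + λ_k) / Σ λ:
  k = 1: 52/97 = 0.5361
  k = 2: (52 + 45)/97 = 97/97 = 1

Summary (fraction, with percent):

explained: PC1 0.5361 (53.61%), PC2 0.4639 (46.39%);  cumulative: 0.5361, 1


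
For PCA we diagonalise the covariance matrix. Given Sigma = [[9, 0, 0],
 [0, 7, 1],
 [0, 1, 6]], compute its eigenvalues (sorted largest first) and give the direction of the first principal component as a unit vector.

Step 1 — characteristic polynomial p(λ) = det(λI - Sigma) = λ³ - tr·λ² + c_1·λ - det, where tr = trace, c_1 = sum of the principal 2×2 minors, det = det(Sigma):
  tr = 9 + 7 + 6 = 22,
  c_1 = (9·7 - (0)²) + (9·6 - (0)²) + (7·6 - (1)²) = 63 + 54 + 41 = 158,
  det = 9·(7·6 - (1)²) - (0)·((0)·6 - (1)·(0)) + (0)·((0)·(1) - 7·(0)) = 9·(41) - (0)·(0) + (0)·(0) = 369.
  So p(λ) = λ³ - 22λ² + 158λ - 369.
Step 2 — look for an integer root (rational root theorem: any rational root is an integer divisor of 369). Testing λ = 9:
  p(9) = 729 - 1782 + 1422 - 369 = 0  ✓
  Dividing out (λ - 9): p(λ) = (λ - 9)(λ² - 13λ + 41).
Step 3 — remaining eigenvalues from the quadratic λ² - 13λ + 41 = 0:
  Δ = 13² - 4·41 = 169 - 164 = 5,  λ = (13 ± √5)/2 = (13 ± 2.2361)/2 ≈ 7.618 or 5.382.
  Sorted: λ_1 = 9,  λ_2 = 7.618,  λ_3 = 5.382  (check: sum = 22 = tr ✓).

Step 4 — unit eigenvector for λ_1 = 9: v spans the null space of (Sigma - λ_1 I), whose rows are
  r_1 = (0, 0, 0),  r_2 = (0, -2, 1),  r_3 = (0, 1, -3).
  v is orthogonal to every row, so take v ∝ r_2 × r_3 = ((-2)·(-3) - (1)·(1), (1)·(0) - (0)·(-3), (0)·(1) - (-2)·(0)) = (5, 0, 0).
  Rescale (divide by 5): u = (1, 0, 0).
  ||u|| = √((1)² + (0)² + (0)²) = √(1) = 1,  v_1 = u/||u|| ≈ (1, 0, 0) (||v_1|| = 1).

λ_1 = 9,  λ_2 = 7.618,  λ_3 = 5.382;  v_1 ≈ (1, 0, 0)


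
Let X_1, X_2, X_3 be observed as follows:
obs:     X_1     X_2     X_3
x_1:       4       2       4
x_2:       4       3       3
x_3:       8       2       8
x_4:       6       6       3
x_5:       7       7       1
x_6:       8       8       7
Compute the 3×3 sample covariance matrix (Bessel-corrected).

Step 1 — column means:
  mean(X_1) = (4 + 4 + 8 + 6 + 7 + 8) / 6 = 37/6 = 6.1667
  mean(X_2) = (2 + 3 + 2 + 6 + 7 + 8) / 6 = 28/6 = 4.6667
  mean(X_3) = (4 + 3 + 8 + 3 + 1 + 7) / 6 = 26/6 = 4.3333

Step 2 — sample covariance S[i,j] = (1/(n-1)) · Σ_k (x_{k,i} - mean_i) · (x_{k,j} - mean_j), with n-1 = 5.
  S[X_1,X_1] = ((-2.1667)·(-2.1667) + (-2.1667)·(-2.1667) + (1.8333)·(1.8333) + (-0.1667)·(-0.1667) + (0.8333)·(0.8333) + (1.8333)·(1.8333)) / 5 = 16.8333/5 = 3.3667
  S[X_1,X_2] = ((-2.1667)·(-2.6667) + (-2.1667)·(-1.6667) + (1.8333)·(-2.6667) + (-0.1667)·(1.3333) + (0.8333)·(2.3333) + (1.8333)·(3.3333)) / 5 = 12.3333/5 = 2.4667
  S[X_1,X_3] = ((-2.1667)·(-0.3333) + (-2.1667)·(-1.3333) + (1.8333)·(3.6667) + (-0.1667)·(-1.3333) + (0.8333)·(-3.3333) + (1.8333)·(2.6667)) / 5 = 12.6667/5 = 2.5333
  S[X_2,X_2] = ((-2.6667)·(-2.6667) + (-1.6667)·(-1.6667) + (-2.6667)·(-2.6667) + (1.3333)·(1.3333) + (2.3333)·(2.3333) + (3.3333)·(3.3333)) / 5 = 35.3333/5 = 7.0667
  S[X_2,X_3] = ((-2.6667)·(-0.3333) + (-1.6667)·(-1.3333) + (-2.6667)·(3.6667) + (1.3333)·(-1.3333) + (2.3333)·(-3.3333) + (3.3333)·(2.6667)) / 5 = -7.3333/5 = -1.4667
  S[X_3,X_3] = ((-0.3333)·(-0.3333) + (-1.3333)·(-1.3333) + (3.6667)·(3.6667) + (-1.3333)·(-1.3333) + (-3.3333)·(-3.3333) + (2.6667)·(2.6667)) / 5 = 35.3333/5 = 7.0667

S is symmetric (S[j,i] = S[i,j]). Assembling:

S = [[3.3667, 2.4667, 2.5333],
 [2.4667, 7.0667, -1.4667],
 [2.5333, -1.4667, 7.0667]]


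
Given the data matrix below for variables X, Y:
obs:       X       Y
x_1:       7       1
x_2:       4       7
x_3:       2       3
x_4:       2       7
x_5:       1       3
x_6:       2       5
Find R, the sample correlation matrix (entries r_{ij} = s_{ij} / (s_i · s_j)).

Step 1 — column means:
  mean(X) = (7 + 4 + 2 + 2 + 1 + 2) / 6 = 18/6 = 3
  mean(Y) = (1 + 7 + 3 + 7 + 3 + 5) / 6 = 26/6 = 4.3333

Step 2 — sample variances and covariances s[i,j] = (1/(n-1)) · Σ_k (x_{k,i} - mean_i) · (x_{k,j} - mean_j), with n-1 = 5:
  s[X,X] = ((4)·(4) + (1)·(1) + (-1)·(-1) + (-1)·(-1) + (-2)·(-2) + (-1)·(-1)) / 5 = 24/5 = 4.8
  s[X,Y] = ((4)·(-3.3333) + (1)·(2.6667) + (-1)·(-1.3333) + (-1)·(2.6667) + (-2)·(-1.3333) + (-1)·(0.6667)) / 5 = -10/5 = -2
  s[Y,Y] = ((-3.3333)·(-3.3333) + (2.6667)·(2.6667) + (-1.3333)·(-1.3333) + (2.6667)·(2.6667) + (-1.3333)·(-1.3333) + (0.6667)·(0.6667)) / 5 = 29.3333/5 = 5.8667
  Sample standard deviations s_i = √(s[i,i]):
  s(X) = √(4.8) = 2.1909
  s(Y) = √(5.8667) = 2.4221

Step 3 — r_{ij} = s_{ij} / (s_i · s_j):
  r[X,X] = 1 (diagonal).
  r[X,Y] = -2 / (2.1909 · 2.4221) = -2 / 5.3066 = -0.3769
  r[Y,Y] = 1 (diagonal).

R is symmetric with unit diagonal. Assembling:

R = [[1, -0.3769],
 [-0.3769, 1]]


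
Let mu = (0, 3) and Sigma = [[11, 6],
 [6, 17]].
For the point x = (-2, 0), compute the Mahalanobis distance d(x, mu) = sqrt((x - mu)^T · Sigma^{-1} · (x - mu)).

Step 1 — centre the observation: (x - mu) = (-2, -3).

Step 2 — invert Sigma. det(Sigma) = 11·17 - (6)² = 151.
  Sigma^{-1} = (1/det) · [[d, -b], [-b, a]] = [[0.1126, -0.0397],
 [-0.0397, 0.0728]].

Step 3 — form the quadratic (x - mu)^T · Sigma^{-1} · (x - mu):
  Sigma^{-1} · (x - mu) = (-0.106, -0.1391).
  (x - mu)^T · [Sigma^{-1} · (x - mu)] = (-2)·(-0.106) + (-3)·(-0.1391) = 0.6291.

Step 4 — take square root: d = √(0.6291) ≈ 0.7932.

d(x, mu) = √(0.6291) ≈ 0.7932


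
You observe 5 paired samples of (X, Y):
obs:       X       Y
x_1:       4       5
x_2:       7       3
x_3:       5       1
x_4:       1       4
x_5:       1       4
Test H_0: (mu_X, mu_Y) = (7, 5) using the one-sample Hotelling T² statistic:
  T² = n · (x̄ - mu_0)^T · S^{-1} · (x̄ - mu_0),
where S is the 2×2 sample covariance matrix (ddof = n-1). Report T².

Step 1 — sample mean vector:
  mean(X) = (4 + 7 + 5 + 1 + 1) / 5 = 18/5 = 3.6
  mean(Y) = (5 + 3 + 1 + 4 + 4) / 5 = 17/5 = 3.4
  x̄ = (3.6, 3.4),  deviation x̄ - mu_0 = (3.6, 3.4) - (7, 5) = (-3.4, -1.6).

Step 2 — sample covariance matrix, S[i,j] = (1/(n-1)) · Σ_k (x_{k,i} - mean_i) · (x_{k,j} - mean_j), divisor n-1 = 4:
  S[X,X] = ((0.4)·(0.4) + (3.4)·(3.4) + (1.4)·(1.4) + (-2.6)·(-2.6) + (-2.6)·(-2.6)) / 4 = 27.2/4 = 6.8
  S[X,Y] = ((0.4)·(1.6) + (3.4)·(-0.4) + (1.4)·(-2.4) + (-2.6)·(0.6) + (-2.6)·(0.6)) / 4 = -7.2/4 = -1.8
  S[Y,Y] = ((1.6)·(1.6) + (-0.4)·(-0.4) + (-2.4)·(-2.4) + (0.6)·(0.6) + (0.6)·(0.6)) / 4 = 9.2/4 = 2.3
  S = [[6.8, -1.8],
 [-1.8, 2.3]].

Step 3 — invert S. det(S) = 6.8·2.3 - (-1.8)² = 12.4.
  S^{-1} = (1/det) · [[d, -b], [-b, a]] = [[0.1855, 0.1452],
 [0.1452, 0.5484]].

Step 4 — quadratic form (x̄ - mu_0)^T · S^{-1} · (x̄ - mu_0):
  S^{-1} · (x̄ - mu_0) = (-0.8629, -1.371),
  (x̄ - mu_0)^T · [...] = (-3.4)·(-0.8629) + (-1.6)·(-1.371) = 5.1274.

Step 5 — scale by n: T² = 5 · 5.1274 = 25.6371.

T² ≈ 25.6371


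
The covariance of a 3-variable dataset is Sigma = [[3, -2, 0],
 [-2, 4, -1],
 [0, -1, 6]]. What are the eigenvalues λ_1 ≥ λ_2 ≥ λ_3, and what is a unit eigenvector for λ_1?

Step 1 — characteristic polynomial p(λ) = det(λI - Sigma) = λ³ - tr·λ² + c_1·λ - det, where tr = trace, c_1 = sum of the principal 2×2 minors, det = det(Sigma):
  tr = 3 + 4 + 6 = 13,
  c_1 = (3·4 - (-2)²) + (3·6 - (0)²) + (4·6 - (-1)²) = 8 + 18 + 23 = 49,
  det = 3·(4·6 - (-1)²) - (-2)·((-2)·6 - (-1)·(0)) + (0)·((-2)·(-1) - 4·(0)) = 3·(23) - (-2)·(-12) + (0)·(2) = 45.
  So p(λ) = λ³ - 13λ² + 49λ - 45.
Step 2 — look for an integer root (rational root theorem: any rational root is an integer divisor of 45). Testing λ = 5:
  p(5) = 125 - 325 + 245 - 45 = 0  ✓
  Dividing out (λ - 5): p(λ) = (λ - 5)(λ² - 8λ + 9).
Step 3 — remaining eigenvalues from the quadratic λ² - 8λ + 9 = 0:
  Δ = 8² - 4·9 = 64 - 36 = 28,  λ = (8 ± √28)/2 = (8 ± 5.2915)/2 ≈ 6.6458 or 1.3542.
  Sorted: λ_1 = 6.6458,  λ_2 = 5,  λ_3 = 1.3542  (check: sum = 13 = tr ✓).

Step 4 — unit eigenvector for λ_1 ≈ 6.6458: v spans the null space of (Sigma - λ_1 I), whose rows are
  r_1 = (-3.6458, -2, 0),  r_2 = (-2, -2.6458, -1),  r_3 = (0, -1, -0.6458).
  v is orthogonal to every row, so take v ∝ r_1 × r_2 = ((-2)·(-1) - (0)·(-2.6458), (0)·(-2) - (-3.6458)·(-1), (-3.6458)·(-2.6458) - (-2)·(-2)) ≈ (2, -3.6458, 5.6458).
  Let u = (2, -3.6458, 5.6458).
  ||u|| = √((2)² + (-3.6458)² + (5.6458)²) = √(49.166) ≈ 7.0118,  v_1 = u/||u|| ≈ (0.2852, -0.5199, 0.8052) (||v_1|| = 1).

λ_1 = 6.6458,  λ_2 = 5,  λ_3 = 1.3542;  v_1 ≈ (0.2852, -0.5199, 0.8052)


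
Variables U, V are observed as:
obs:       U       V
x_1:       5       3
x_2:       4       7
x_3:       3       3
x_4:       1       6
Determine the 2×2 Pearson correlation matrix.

Step 1 — column means:
  mean(U) = (5 + 4 + 3 + 1) / 4 = 13/4 = 3.25
  mean(V) = (3 + 7 + 3 + 6) / 4 = 19/4 = 4.75

Step 2 — sample variances and covariances s[i,j] = (1/(n-1)) · Σ_k (x_{k,i} - mean_i) · (x_{k,j} - mean_j), with n-1 = 3:
  s[U,U] = ((1.75)·(1.75) + (0.75)·(0.75) + (-0.25)·(-0.25) + (-2.25)·(-2.25)) / 3 = 8.75/3 = 2.9167
  s[U,V] = ((1.75)·(-1.75) + (0.75)·(2.25) + (-0.25)·(-1.75) + (-2.25)·(1.25)) / 3 = -3.75/3 = -1.25
  s[V,V] = ((-1.75)·(-1.75) + (2.25)·(2.25) + (-1.75)·(-1.75) + (1.25)·(1.25)) / 3 = 12.75/3 = 4.25
  Sample standard deviations s_i = √(s[i,i]):
  s(U) = √(2.9167) = 1.7078
  s(V) = √(4.25) = 2.0616

Step 3 — r_{ij} = s_{ij} / (s_i · s_j):
  r[U,U] = 1 (diagonal).
  r[U,V] = -1.25 / (1.7078 · 2.0616) = -1.25 / 3.5208 = -0.355
  r[V,V] = 1 (diagonal).

R is symmetric with unit diagonal. Assembling:

R = [[1, -0.355],
 [-0.355, 1]]


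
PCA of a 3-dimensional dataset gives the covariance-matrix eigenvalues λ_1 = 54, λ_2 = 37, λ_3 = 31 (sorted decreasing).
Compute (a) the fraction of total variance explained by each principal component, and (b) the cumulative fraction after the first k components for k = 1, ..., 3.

Step 1 — total variance = trace(Sigma) = Σ λ_i = 54 + 37 + 31 = 122.

Step 2 — fraction explained by component i = λ_i / Σ λ:
  PC1: 54/122 = 0.4426
  PC2: 37/122 = 0.3033
  PC3: 31/122 = 0.2541

Step 3 — cumulative fraction after k components = (λ_1 + ... + λ_k) / Σ λ:
  k = 1: 54/122 = 0.4426
  k = 2: (54 + 37)/122 = 91/122 = 0.7459
  k = 3: (54 + 37 + 31)/122 = 122/122 = 1

Summary (fraction, with percent):

explained: PC1 0.4426 (44.26%), PC2 0.3033 (30.33%), PC3 0.2541 (25.41%);  cumulative: 0.4426, 0.7459, 1


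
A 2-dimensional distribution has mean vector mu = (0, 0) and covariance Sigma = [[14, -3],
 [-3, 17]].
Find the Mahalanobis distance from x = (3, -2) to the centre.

Step 1 — centre the observation: (x - mu) = (3, -2).

Step 2 — invert Sigma. det(Sigma) = 14·17 - (-3)² = 229.
  Sigma^{-1} = (1/det) · [[d, -b], [-b, a]] = [[0.0742, 0.0131],
 [0.0131, 0.0611]].

Step 3 — form the quadratic (x - mu)^T · Sigma^{-1} · (x - mu):
  Sigma^{-1} · (x - mu) = (0.1965, -0.083).
  (x - mu)^T · [Sigma^{-1} · (x - mu)] = (3)·(0.1965) + (-2)·(-0.083) = 0.7555.

Step 4 — take square root: d = √(0.7555) ≈ 0.8692.

d(x, mu) = √(0.7555) ≈ 0.8692


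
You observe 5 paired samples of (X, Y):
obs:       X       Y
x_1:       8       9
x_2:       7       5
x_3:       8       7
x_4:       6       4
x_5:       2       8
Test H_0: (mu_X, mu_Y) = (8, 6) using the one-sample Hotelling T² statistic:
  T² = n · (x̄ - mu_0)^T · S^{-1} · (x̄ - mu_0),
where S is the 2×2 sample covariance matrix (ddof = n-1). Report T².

Step 1 — sample mean vector:
  mean(X) = (8 + 7 + 8 + 6 + 2) / 5 = 31/5 = 6.2
  mean(Y) = (9 + 5 + 7 + 4 + 8) / 5 = 33/5 = 6.6
  x̄ = (6.2, 6.6),  deviation x̄ - mu_0 = (6.2, 6.6) - (8, 6) = (-1.8, 0.6).

Step 2 — sample covariance matrix, S[i,j] = (1/(n-1)) · Σ_k (x_{k,i} - mean_i) · (x_{k,j} - mean_j), divisor n-1 = 4:
  S[X,X] = ((1.8)·(1.8) + (0.8)·(0.8) + (1.8)·(1.8) + (-0.2)·(-0.2) + (-4.2)·(-4.2)) / 4 = 24.8/4 = 6.2
  S[X,Y] = ((1.8)·(2.4) + (0.8)·(-1.6) + (1.8)·(0.4) + (-0.2)·(-2.6) + (-4.2)·(1.4)) / 4 = -1.6/4 = -0.4
  S[Y,Y] = ((2.4)·(2.4) + (-1.6)·(-1.6) + (0.4)·(0.4) + (-2.6)·(-2.6) + (1.4)·(1.4)) / 4 = 17.2/4 = 4.3
  S = [[6.2, -0.4],
 [-0.4, 4.3]].

Step 3 — invert S. det(S) = 6.2·4.3 - (-0.4)² = 26.5.
  S^{-1} = (1/det) · [[d, -b], [-b, a]] = [[0.1623, 0.0151],
 [0.0151, 0.234]].

Step 4 — quadratic form (x̄ - mu_0)^T · S^{-1} · (x̄ - mu_0):
  S^{-1} · (x̄ - mu_0) = (-0.283, 0.1132),
  (x̄ - mu_0)^T · [...] = (-1.8)·(-0.283) + (0.6)·(0.1132) = 0.5774.

Step 5 — scale by n: T² = 5 · 0.5774 = 2.8868.

T² ≈ 2.8868


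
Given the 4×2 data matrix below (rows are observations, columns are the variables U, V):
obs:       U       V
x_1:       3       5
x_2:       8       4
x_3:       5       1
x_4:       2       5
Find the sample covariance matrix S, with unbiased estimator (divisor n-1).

Step 1 — column means:
  mean(U) = (3 + 8 + 5 + 2) / 4 = 18/4 = 4.5
  mean(V) = (5 + 4 + 1 + 5) / 4 = 15/4 = 3.75

Step 2 — sample covariance S[i,j] = (1/(n-1)) · Σ_k (x_{k,i} - mean_i) · (x_{k,j} - mean_j), with n-1 = 3.
  S[U,U] = ((-1.5)·(-1.5) + (3.5)·(3.5) + (0.5)·(0.5) + (-2.5)·(-2.5)) / 3 = 21/3 = 7
  S[U,V] = ((-1.5)·(1.25) + (3.5)·(0.25) + (0.5)·(-2.75) + (-2.5)·(1.25)) / 3 = -5.5/3 = -1.8333
  S[V,V] = ((1.25)·(1.25) + (0.25)·(0.25) + (-2.75)·(-2.75) + (1.25)·(1.25)) / 3 = 10.75/3 = 3.5833

S is symmetric (S[j,i] = S[i,j]). Assembling:

S = [[7, -1.8333],
 [-1.8333, 3.5833]]


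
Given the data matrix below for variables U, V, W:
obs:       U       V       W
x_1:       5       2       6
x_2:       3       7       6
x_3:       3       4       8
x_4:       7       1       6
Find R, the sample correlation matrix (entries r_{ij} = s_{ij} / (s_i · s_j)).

Step 1 — column means:
  mean(U) = (5 + 3 + 3 + 7) / 4 = 18/4 = 4.5
  mean(V) = (2 + 7 + 4 + 1) / 4 = 14/4 = 3.5
  mean(W) = (6 + 6 + 8 + 6) / 4 = 26/4 = 6.5

Step 2 — sample variances and covariances s[i,j] = (1/(n-1)) · Σ_k (x_{k,i} - mean_i) · (x_{k,j} - mean_j), with n-1 = 3:
  s[U,U] = ((0.5)·(0.5) + (-1.5)·(-1.5) + (-1.5)·(-1.5) + (2.5)·(2.5)) / 3 = 11/3 = 3.6667
  s[U,V] = ((0.5)·(-1.5) + (-1.5)·(3.5) + (-1.5)·(0.5) + (2.5)·(-2.5)) / 3 = -13/3 = -4.3333
  s[U,W] = ((0.5)·(-0.5) + (-1.5)·(-0.5) + (-1.5)·(1.5) + (2.5)·(-0.5)) / 3 = -3/3 = -1
  s[V,V] = ((-1.5)·(-1.5) + (3.5)·(3.5) + (0.5)·(0.5) + (-2.5)·(-2.5)) / 3 = 21/3 = 7
  s[V,W] = ((-1.5)·(-0.5) + (3.5)·(-0.5) + (0.5)·(1.5) + (-2.5)·(-0.5)) / 3 = 1/3 = 0.3333
  s[W,W] = ((-0.5)·(-0.5) + (-0.5)·(-0.5) + (1.5)·(1.5) + (-0.5)·(-0.5)) / 3 = 3/3 = 1
  Sample standard deviations s_i = √(s[i,i]):
  s(U) = √(3.6667) = 1.9149
  s(V) = √(7) = 2.6458
  s(W) = √(1) = 1

Step 3 — r_{ij} = s_{ij} / (s_i · s_j):
  r[U,U] = 1 (diagonal).
  r[U,V] = -4.3333 / (1.9149 · 2.6458) = -4.3333 / 5.0662 = -0.8553
  r[U,W] = -1 / (1.9149 · 1) = -1 / 1.9149 = -0.5222
  r[V,V] = 1 (diagonal).
  r[V,W] = 0.3333 / (2.6458 · 1) = 0.3333 / 2.6458 = 0.126
  r[W,W] = 1 (diagonal).

R is symmetric with unit diagonal. Assembling:

R = [[1, -0.8553, -0.5222],
 [-0.8553, 1, 0.126],
 [-0.5222, 0.126, 1]]


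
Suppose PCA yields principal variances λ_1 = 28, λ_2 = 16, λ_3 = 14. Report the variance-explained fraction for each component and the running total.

Step 1 — total variance = trace(Sigma) = Σ λ_i = 28 + 16 + 14 = 58.

Step 2 — fraction explained by component i = λ_i / Σ λ:
  PC1: 28/58 = 0.4828
  PC2: 16/58 = 0.2759
  PC3: 14/58 = 0.2414

Step 3 — cumulative fraction after k components = (λ_1 + ... + λ_k) / Σ λ:
  k = 1: 28/58 = 0.4828
  k = 2: (28 + 16)/58 = 44/58 = 0.7586
  k = 3: (28 + 16 + 14)/58 = 58/58 = 1

Summary (fraction, with percent):

explained: PC1 0.4828 (48.28%), PC2 0.2759 (27.59%), PC3 0.2414 (24.14%);  cumulative: 0.4828, 0.7586, 1


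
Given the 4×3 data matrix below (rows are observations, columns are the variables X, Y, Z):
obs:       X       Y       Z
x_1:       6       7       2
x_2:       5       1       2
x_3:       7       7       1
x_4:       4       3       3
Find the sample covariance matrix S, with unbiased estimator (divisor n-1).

Step 1 — column means:
  mean(X) = (6 + 5 + 7 + 4) / 4 = 22/4 = 5.5
  mean(Y) = (7 + 1 + 7 + 3) / 4 = 18/4 = 4.5
  mean(Z) = (2 + 2 + 1 + 3) / 4 = 8/4 = 2

Step 2 — sample covariance S[i,j] = (1/(n-1)) · Σ_k (x_{k,i} - mean_i) · (x_{k,j} - mean_j), with n-1 = 3.
  S[X,X] = ((0.5)·(0.5) + (-0.5)·(-0.5) + (1.5)·(1.5) + (-1.5)·(-1.5)) / 3 = 5/3 = 1.6667
  S[X,Y] = ((0.5)·(2.5) + (-0.5)·(-3.5) + (1.5)·(2.5) + (-1.5)·(-1.5)) / 3 = 9/3 = 3
  S[X,Z] = ((0.5)·(0) + (-0.5)·(0) + (1.5)·(-1) + (-1.5)·(1)) / 3 = -3/3 = -1
  S[Y,Y] = ((2.5)·(2.5) + (-3.5)·(-3.5) + (2.5)·(2.5) + (-1.5)·(-1.5)) / 3 = 27/3 = 9
  S[Y,Z] = ((2.5)·(0) + (-3.5)·(0) + (2.5)·(-1) + (-1.5)·(1)) / 3 = -4/3 = -1.3333
  S[Z,Z] = ((0)·(0) + (0)·(0) + (-1)·(-1) + (1)·(1)) / 3 = 2/3 = 0.6667

S is symmetric (S[j,i] = S[i,j]). Assembling:

S = [[1.6667, 3, -1],
 [3, 9, -1.3333],
 [-1, -1.3333, 0.6667]]


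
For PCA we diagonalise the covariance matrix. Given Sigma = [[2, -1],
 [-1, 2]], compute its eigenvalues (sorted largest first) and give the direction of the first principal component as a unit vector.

Step 1 — characteristic polynomial of 2×2 Sigma:
  det(Sigma - λI) = λ² - trace · λ + det = 0.
  trace = 2 + 2 = 4, det = 2·2 - (-1)² = 3.
Step 2 — discriminant:
  Δ = trace² - 4·det = 16 - 12 = 4.
Step 3 — eigenvalues:
  λ = (trace ± √Δ)/2 = (4 ± 2)/2,
  λ_1 = 3,  λ_2 = 1.

Step 4 — unit eigenvector for λ_1: solve (Sigma - λ_1 I)v = 0. First row:
  (2 - 3)·v_x + (-1)·v_y = 0, i.e. (-1)·v_x + (-1)·v_y = 0,
  so v ∝ (b, λ_1 - a) = (-1, 1); multiply by -1 so the first entry is positive: u = (1, -1).
  ||u|| = √((1)² + (-1)²) = √(2) ≈ 1.4142,
  v_1 = u/||u|| ≈ (0.7071, -0.7071) (||v_1|| = 1).

λ_1 = 3,  λ_2 = 1;  v_1 ≈ (0.7071, -0.7071)


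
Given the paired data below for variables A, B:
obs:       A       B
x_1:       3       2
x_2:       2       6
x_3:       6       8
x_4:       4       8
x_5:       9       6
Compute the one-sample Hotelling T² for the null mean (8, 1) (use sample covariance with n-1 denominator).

Step 1 — sample mean vector:
  mean(A) = (3 + 2 + 6 + 4 + 9) / 5 = 24/5 = 4.8
  mean(B) = (2 + 6 + 8 + 8 + 6) / 5 = 30/5 = 6
  x̄ = (4.8, 6),  deviation x̄ - mu_0 = (4.8, 6) - (8, 1) = (-3.2, 5).

Step 2 — sample covariance matrix, S[i,j] = (1/(n-1)) · Σ_k (x_{k,i} - mean_i) · (x_{k,j} - mean_j), divisor n-1 = 4:
  S[A,A] = ((-1.8)·(-1.8) + (-2.8)·(-2.8) + (1.2)·(1.2) + (-0.8)·(-0.8) + (4.2)·(4.2)) / 4 = 30.8/4 = 7.7
  S[A,B] = ((-1.8)·(-4) + (-2.8)·(0) + (1.2)·(2) + (-0.8)·(2) + (4.2)·(0)) / 4 = 8/4 = 2
  S[B,B] = ((-4)·(-4) + (0)·(0) + (2)·(2) + (2)·(2) + (0)·(0)) / 4 = 24/4 = 6
  S = [[7.7, 2],
 [2, 6]].

Step 3 — invert S. det(S) = 7.7·6 - (2)² = 42.2.
  S^{-1} = (1/det) · [[d, -b], [-b, a]] = [[0.1422, -0.0474],
 [-0.0474, 0.1825]].

Step 4 — quadratic form (x̄ - mu_0)^T · S^{-1} · (x̄ - mu_0):
  S^{-1} · (x̄ - mu_0) = (-0.6919, 1.064),
  (x̄ - mu_0)^T · [...] = (-3.2)·(-0.6919) + (5)·(1.064) = 7.5341.

Step 5 — scale by n: T² = 5 · 7.5341 = 37.6706.

T² ≈ 37.6706


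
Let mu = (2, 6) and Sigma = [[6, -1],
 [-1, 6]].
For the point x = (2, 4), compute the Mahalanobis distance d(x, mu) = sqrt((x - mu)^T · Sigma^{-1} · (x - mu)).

Step 1 — centre the observation: (x - mu) = (0, -2).

Step 2 — invert Sigma. det(Sigma) = 6·6 - (-1)² = 35.
  Sigma^{-1} = (1/det) · [[d, -b], [-b, a]] = [[0.1714, 0.0286],
 [0.0286, 0.1714]].

Step 3 — form the quadratic (x - mu)^T · Sigma^{-1} · (x - mu):
  Sigma^{-1} · (x - mu) = (-0.0571, -0.3429).
  (x - mu)^T · [Sigma^{-1} · (x - mu)] = (0)·(-0.0571) + (-2)·(-0.3429) = 0.6857.

Step 4 — take square root: d = √(0.6857) ≈ 0.8281.

d(x, mu) = √(0.6857) ≈ 0.8281


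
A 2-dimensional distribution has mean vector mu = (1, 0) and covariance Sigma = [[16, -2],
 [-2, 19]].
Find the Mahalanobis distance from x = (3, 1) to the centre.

Step 1 — centre the observation: (x - mu) = (2, 1).

Step 2 — invert Sigma. det(Sigma) = 16·19 - (-2)² = 300.
  Sigma^{-1} = (1/det) · [[d, -b], [-b, a]] = [[0.0633, 0.0067],
 [0.0067, 0.0533]].

Step 3 — form the quadratic (x - mu)^T · Sigma^{-1} · (x - mu):
  Sigma^{-1} · (x - mu) = (0.1333, 0.0667).
  (x - mu)^T · [Sigma^{-1} · (x - mu)] = (2)·(0.1333) + (1)·(0.0667) = 0.3333.

Step 4 — take square root: d = √(0.3333) ≈ 0.5774.

d(x, mu) = √(0.3333) ≈ 0.5774


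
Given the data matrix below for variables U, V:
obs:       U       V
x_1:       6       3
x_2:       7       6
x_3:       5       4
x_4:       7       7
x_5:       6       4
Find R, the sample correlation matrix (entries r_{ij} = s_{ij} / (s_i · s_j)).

Step 1 — column means:
  mean(U) = (6 + 7 + 5 + 7 + 6) / 5 = 31/5 = 6.2
  mean(V) = (3 + 6 + 4 + 7 + 4) / 5 = 24/5 = 4.8

Step 2 — sample variances and covariances s[i,j] = (1/(n-1)) · Σ_k (x_{k,i} - mean_i) · (x_{k,j} - mean_j), with n-1 = 4:
  s[U,U] = ((-0.2)·(-0.2) + (0.8)·(0.8) + (-1.2)·(-1.2) + (0.8)·(0.8) + (-0.2)·(-0.2)) / 4 = 2.8/4 = 0.7
  s[U,V] = ((-0.2)·(-1.8) + (0.8)·(1.2) + (-1.2)·(-0.8) + (0.8)·(2.2) + (-0.2)·(-0.8)) / 4 = 4.2/4 = 1.05
  s[V,V] = ((-1.8)·(-1.8) + (1.2)·(1.2) + (-0.8)·(-0.8) + (2.2)·(2.2) + (-0.8)·(-0.8)) / 4 = 10.8/4 = 2.7
  Sample standard deviations s_i = √(s[i,i]):
  s(U) = √(0.7) = 0.8367
  s(V) = √(2.7) = 1.6432

Step 3 — r_{ij} = s_{ij} / (s_i · s_j):
  r[U,U] = 1 (diagonal).
  r[U,V] = 1.05 / (0.8367 · 1.6432) = 1.05 / 1.3748 = 0.7638
  r[V,V] = 1 (diagonal).

R is symmetric with unit diagonal. Assembling:

R = [[1, 0.7638],
 [0.7638, 1]]


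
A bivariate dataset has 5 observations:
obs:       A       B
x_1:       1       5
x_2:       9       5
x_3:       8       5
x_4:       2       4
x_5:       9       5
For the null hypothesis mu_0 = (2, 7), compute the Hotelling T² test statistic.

Step 1 — sample mean vector:
  mean(A) = (1 + 9 + 8 + 2 + 9) / 5 = 29/5 = 5.8
  mean(B) = (5 + 5 + 5 + 4 + 5) / 5 = 24/5 = 4.8
  x̄ = (5.8, 4.8),  deviation x̄ - mu_0 = (5.8, 4.8) - (2, 7) = (3.8, -2.2).

Step 2 — sample covariance matrix, S[i,j] = (1/(n-1)) · Σ_k (x_{k,i} - mean_i) · (x_{k,j} - mean_j), divisor n-1 = 4:
  S[A,A] = ((-4.8)·(-4.8) + (3.2)·(3.2) + (2.2)·(2.2) + (-3.8)·(-3.8) + (3.2)·(3.2)) / 4 = 62.8/4 = 15.7
  S[A,B] = ((-4.8)·(0.2) + (3.2)·(0.2) + (2.2)·(0.2) + (-3.8)·(-0.8) + (3.2)·(0.2)) / 4 = 3.8/4 = 0.95
  S[B,B] = ((0.2)·(0.2) + (0.2)·(0.2) + (0.2)·(0.2) + (-0.8)·(-0.8) + (0.2)·(0.2)) / 4 = 0.8/4 = 0.2
  S = [[15.7, 0.95],
 [0.95, 0.2]].

Step 3 — invert S. det(S) = 15.7·0.2 - (0.95)² = 2.2375.
  S^{-1} = (1/det) · [[d, -b], [-b, a]] = [[0.0894, -0.4246],
 [-0.4246, 7.0168]].

Step 4 — quadratic form (x̄ - mu_0)^T · S^{-1} · (x̄ - mu_0):
  S^{-1} · (x̄ - mu_0) = (1.2737, -17.0503),
  (x̄ - mu_0)^T · [...] = (3.8)·(1.2737) + (-2.2)·(-17.0503) = 42.3508.

Step 5 — scale by n: T² = 5 · 42.3508 = 211.7542.

T² ≈ 211.7542


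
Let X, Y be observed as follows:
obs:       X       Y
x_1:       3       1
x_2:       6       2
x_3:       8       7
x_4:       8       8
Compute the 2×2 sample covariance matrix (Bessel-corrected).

Step 1 — column means:
  mean(X) = (3 + 6 + 8 + 8) / 4 = 25/4 = 6.25
  mean(Y) = (1 + 2 + 7 + 8) / 4 = 18/4 = 4.5

Step 2 — sample covariance S[i,j] = (1/(n-1)) · Σ_k (x_{k,i} - mean_i) · (x_{k,j} - mean_j), with n-1 = 3.
  S[X,X] = ((-3.25)·(-3.25) + (-0.25)·(-0.25) + (1.75)·(1.75) + (1.75)·(1.75)) / 3 = 16.75/3 = 5.5833
  S[X,Y] = ((-3.25)·(-3.5) + (-0.25)·(-2.5) + (1.75)·(2.5) + (1.75)·(3.5)) / 3 = 22.5/3 = 7.5
  S[Y,Y] = ((-3.5)·(-3.5) + (-2.5)·(-2.5) + (2.5)·(2.5) + (3.5)·(3.5)) / 3 = 37/3 = 12.3333

S is symmetric (S[j,i] = S[i,j]). Assembling:

S = [[5.5833, 7.5],
 [7.5, 12.3333]]


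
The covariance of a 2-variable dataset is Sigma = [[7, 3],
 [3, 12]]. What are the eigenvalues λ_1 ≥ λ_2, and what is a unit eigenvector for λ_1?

Step 1 — characteristic polynomial of 2×2 Sigma:
  det(Sigma - λI) = λ² - trace · λ + det = 0.
  trace = 7 + 12 = 19, det = 7·12 - (3)² = 75.
Step 2 — discriminant:
  Δ = trace² - 4·det = 361 - 300 = 61.
Step 3 — eigenvalues:
  λ = (trace ± √Δ)/2 = (19 ± 7.8102)/2,
  λ_1 = 13.4051,  λ_2 = 5.5949.

Step 4 — unit eigenvector for λ_1: solve (Sigma - λ_1 I)v = 0. First row:
  (7 - 13.4051)·v_x + (3)·v_y = 0, i.e. (-6.4051)·v_x + (3)·v_y = 0,
  so v ∝ (b, λ_1 - a) = (3, 6.4051) = u.
  ||u|| = √((3)² + (6.4051)²) = √(50.0256) ≈ 7.0729,
  v_1 = u/||u|| ≈ (0.4242, 0.9056) (||v_1|| = 1).

λ_1 = 13.4051,  λ_2 = 5.5949;  v_1 ≈ (0.4242, 0.9056)


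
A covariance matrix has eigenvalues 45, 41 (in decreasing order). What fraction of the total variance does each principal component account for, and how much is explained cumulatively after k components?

Step 1 — total variance = trace(Sigma) = Σ λ_i = 45 + 41 = 86.

Step 2 — fraction explained by component i = λ_i / Σ λ:
  PC1: 45/86 = 0.5233
  PC2: 41/86 = 0.4767

Step 3 — cumulative fraction after k components = (λ_1 + ... + λ_k) / Σ λ:
  k = 1: 45/86 = 0.5233
  k = 2: (45 + 41)/86 = 86/86 = 1

Summary (fraction, with percent):

explained: PC1 0.5233 (52.33%), PC2 0.4767 (47.67%);  cumulative: 0.5233, 1


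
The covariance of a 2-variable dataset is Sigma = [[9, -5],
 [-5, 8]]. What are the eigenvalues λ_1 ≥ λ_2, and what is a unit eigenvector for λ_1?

Step 1 — characteristic polynomial of 2×2 Sigma:
  det(Sigma - λI) = λ² - trace · λ + det = 0.
  trace = 9 + 8 = 17, det = 9·8 - (-5)² = 47.
Step 2 — discriminant:
  Δ = trace² - 4·det = 289 - 188 = 101.
Step 3 — eigenvalues:
  λ = (trace ± √Δ)/2 = (17 ± 10.0499)/2,
  λ_1 = 13.5249,  λ_2 = 3.4751.

Step 4 — unit eigenvector for λ_1: solve (Sigma - λ_1 I)v = 0. First row:
  (9 - 13.5249)·v_x + (-5)·v_y = 0, i.e. (-4.5249)·v_x + (-5)·v_y = 0,
  so v ∝ (b, λ_1 - a) = (-5, 4.5249); multiply by -1 so the first entry is positive: u = (5, -4.5249).
  ||u|| = √((5)² + (-4.5249)²) = √(45.4751) ≈ 6.7435,
  v_1 = u/||u|| ≈ (0.7415, -0.671) (||v_1|| = 1).

λ_1 = 13.5249,  λ_2 = 3.4751;  v_1 ≈ (0.7415, -0.671)


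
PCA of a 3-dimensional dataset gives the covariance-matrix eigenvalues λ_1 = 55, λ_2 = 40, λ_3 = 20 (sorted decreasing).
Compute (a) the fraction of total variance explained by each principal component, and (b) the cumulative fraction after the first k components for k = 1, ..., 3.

Step 1 — total variance = trace(Sigma) = Σ λ_i = 55 + 40 + 20 = 115.

Step 2 — fraction explained by component i = λ_i / Σ λ:
  PC1: 55/115 = 0.4783
  PC2: 40/115 = 0.3478
  PC3: 20/115 = 0.1739

Step 3 — cumulative fraction after k components = (λ_1 + ... + λ_k) / Σ λ:
  k = 1: 55/115 = 0.4783
  k = 2: (55 + 40)/115 = 95/115 = 0.8261
  k = 3: (55 + 40 + 20)/115 = 115/115 = 1

Summary (fraction, with percent):

explained: PC1 0.4783 (47.83%), PC2 0.3478 (34.78%), PC3 0.1739 (17.39%);  cumulative: 0.4783, 0.8261, 1


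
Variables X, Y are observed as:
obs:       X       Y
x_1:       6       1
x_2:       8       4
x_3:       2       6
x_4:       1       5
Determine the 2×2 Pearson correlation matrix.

Step 1 — column means:
  mean(X) = (6 + 8 + 2 + 1) / 4 = 17/4 = 4.25
  mean(Y) = (1 + 4 + 6 + 5) / 4 = 16/4 = 4

Step 2 — sample variances and covariances s[i,j] = (1/(n-1)) · Σ_k (x_{k,i} - mean_i) · (x_{k,j} - mean_j), with n-1 = 3:
  s[X,X] = ((1.75)·(1.75) + (3.75)·(3.75) + (-2.25)·(-2.25) + (-3.25)·(-3.25)) / 3 = 32.75/3 = 10.9167
  s[X,Y] = ((1.75)·(-3) + (3.75)·(0) + (-2.25)·(2) + (-3.25)·(1)) / 3 = -13/3 = -4.3333
  s[Y,Y] = ((-3)·(-3) + (0)·(0) + (2)·(2) + (1)·(1)) / 3 = 14/3 = 4.6667
  Sample standard deviations s_i = √(s[i,i]):
  s(X) = √(10.9167) = 3.304
  s(Y) = √(4.6667) = 2.1602

Step 3 — r_{ij} = s_{ij} / (s_i · s_j):
  r[X,X] = 1 (diagonal).
  r[X,Y] = -4.3333 / (3.304 · 2.1602) = -4.3333 / 7.1375 = -0.6071
  r[Y,Y] = 1 (diagonal).

R is symmetric with unit diagonal. Assembling:

R = [[1, -0.6071],
 [-0.6071, 1]]


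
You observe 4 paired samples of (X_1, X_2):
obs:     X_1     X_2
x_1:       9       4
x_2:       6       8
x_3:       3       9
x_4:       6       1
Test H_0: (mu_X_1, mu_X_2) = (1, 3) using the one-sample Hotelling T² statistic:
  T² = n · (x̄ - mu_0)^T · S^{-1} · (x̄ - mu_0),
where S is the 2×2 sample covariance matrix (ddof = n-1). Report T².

Step 1 — sample mean vector:
  mean(X_1) = (9 + 6 + 3 + 6) / 4 = 24/4 = 6
  mean(X_2) = (4 + 8 + 9 + 1) / 4 = 22/4 = 5.5
  x̄ = (6, 5.5),  deviation x̄ - mu_0 = (6, 5.5) - (1, 3) = (5, 2.5).

Step 2 — sample covariance matrix, S[i,j] = (1/(n-1)) · Σ_k (x_{k,i} - mean_i) · (x_{k,j} - mean_j), divisor n-1 = 3:
  S[X_1,X_1] = ((3)·(3) + (0)·(0) + (-3)·(-3) + (0)·(0)) / 3 = 18/3 = 6
  S[X_1,X_2] = ((3)·(-1.5) + (0)·(2.5) + (-3)·(3.5) + (0)·(-4.5)) / 3 = -15/3 = -5
  S[X_2,X_2] = ((-1.5)·(-1.5) + (2.5)·(2.5) + (3.5)·(3.5) + (-4.5)·(-4.5)) / 3 = 41/3 = 13.6667
  S = [[6, -5],
 [-5, 13.6667]].

Step 3 — invert S. det(S) = 6·13.6667 - (-5)² = 57.
  S^{-1} = (1/det) · [[d, -b], [-b, a]] = [[0.2398, 0.0877],
 [0.0877, 0.1053]].

Step 4 — quadratic form (x̄ - mu_0)^T · S^{-1} · (x̄ - mu_0):
  S^{-1} · (x̄ - mu_0) = (1.4181, 0.7018),
  (x̄ - mu_0)^T · [...] = (5)·(1.4181) + (2.5)·(0.7018) = 8.845.

Step 5 — scale by n: T² = 4 · 8.845 = 35.3801.

T² ≈ 35.3801


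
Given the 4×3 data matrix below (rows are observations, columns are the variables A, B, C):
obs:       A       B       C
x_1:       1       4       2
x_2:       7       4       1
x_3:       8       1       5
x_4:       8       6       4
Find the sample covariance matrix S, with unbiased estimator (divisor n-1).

Step 1 — column means:
  mean(A) = (1 + 7 + 8 + 8) / 4 = 24/4 = 6
  mean(B) = (4 + 4 + 1 + 6) / 4 = 15/4 = 3.75
  mean(C) = (2 + 1 + 5 + 4) / 4 = 12/4 = 3

Step 2 — sample covariance S[i,j] = (1/(n-1)) · Σ_k (x_{k,i} - mean_i) · (x_{k,j} - mean_j), with n-1 = 3.
  S[A,A] = ((-5)·(-5) + (1)·(1) + (2)·(2) + (2)·(2)) / 3 = 34/3 = 11.3333
  S[A,B] = ((-5)·(0.25) + (1)·(0.25) + (2)·(-2.75) + (2)·(2.25)) / 3 = -2/3 = -0.6667
  S[A,C] = ((-5)·(-1) + (1)·(-2) + (2)·(2) + (2)·(1)) / 3 = 9/3 = 3
  S[B,B] = ((0.25)·(0.25) + (0.25)·(0.25) + (-2.75)·(-2.75) + (2.25)·(2.25)) / 3 = 12.75/3 = 4.25
  S[B,C] = ((0.25)·(-1) + (0.25)·(-2) + (-2.75)·(2) + (2.25)·(1)) / 3 = -4/3 = -1.3333
  S[C,C] = ((-1)·(-1) + (-2)·(-2) + (2)·(2) + (1)·(1)) / 3 = 10/3 = 3.3333

S is symmetric (S[j,i] = S[i,j]). Assembling:

S = [[11.3333, -0.6667, 3],
 [-0.6667, 4.25, -1.3333],
 [3, -1.3333, 3.3333]]
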